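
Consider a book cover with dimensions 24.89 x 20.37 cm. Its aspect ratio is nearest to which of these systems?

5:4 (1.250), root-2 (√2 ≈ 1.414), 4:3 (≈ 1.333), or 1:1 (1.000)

24.89/20.37 ≈ 1.222. Nearest candidates are 5:4 (1.250, off by 0.028) and 4:3 (1.333, off by 0.111).

5:4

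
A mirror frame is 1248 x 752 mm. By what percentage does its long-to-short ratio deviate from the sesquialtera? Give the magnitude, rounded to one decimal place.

10.6%

Ratio = 1248 / 752 ≈ 1.6596.
Ideal 3:2 = 1.5000. |1.6596 − 1.5000| / 1.5000 ≈ 10.64% → 10.6%.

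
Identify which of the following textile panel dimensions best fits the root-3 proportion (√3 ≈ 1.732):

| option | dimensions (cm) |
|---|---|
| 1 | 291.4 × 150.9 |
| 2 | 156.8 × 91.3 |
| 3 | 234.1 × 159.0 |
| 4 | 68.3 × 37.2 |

Target root-3 ≈ 1.732.
1: 1.931 (Δ0.199)  2: 1.717 (Δ0.015)  3: 1.472 (Δ0.260)  4: 1.836 (Δ0.104)

2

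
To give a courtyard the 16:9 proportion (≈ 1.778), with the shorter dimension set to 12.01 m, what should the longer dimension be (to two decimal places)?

16:9 ≈ 1.77778.
Longer side = 12.01 × 1.77778 ≈ 21.3511 → 21.35 m.

21.35 m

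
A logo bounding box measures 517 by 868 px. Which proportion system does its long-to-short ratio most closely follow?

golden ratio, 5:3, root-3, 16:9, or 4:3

5:3

Ratio = 868 / 517 ≈ 1.679.
Distances: golden ratio 1.618 (Δ 0.061); 5:3 1.667 (Δ 0.012); root-3 1.732 (Δ 0.053); 16:9 1.778 (Δ 0.099); 4:3 1.333 (Δ 0.346).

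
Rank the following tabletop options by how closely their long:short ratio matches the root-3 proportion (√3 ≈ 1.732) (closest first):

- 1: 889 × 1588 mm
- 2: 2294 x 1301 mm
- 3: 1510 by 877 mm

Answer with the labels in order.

3, 2, 1

Ratios: 1 = 1588 / 889 ≈ 1.786; 2 = 2294 / 1301 ≈ 1.763; 3 = 1510 / 877 ≈ 1.722.
|Δ from 1.732|: 1 0.054; 2 0.031; 3 0.010.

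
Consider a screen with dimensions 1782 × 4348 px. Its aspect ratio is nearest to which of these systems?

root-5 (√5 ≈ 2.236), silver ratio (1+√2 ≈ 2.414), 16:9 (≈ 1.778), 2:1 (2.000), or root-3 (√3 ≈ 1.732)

silver ratio

4348/1782 ≈ 2.440. Nearest candidates are silver ratio (2.414, off by 0.026) and root-5 (2.236, off by 0.204).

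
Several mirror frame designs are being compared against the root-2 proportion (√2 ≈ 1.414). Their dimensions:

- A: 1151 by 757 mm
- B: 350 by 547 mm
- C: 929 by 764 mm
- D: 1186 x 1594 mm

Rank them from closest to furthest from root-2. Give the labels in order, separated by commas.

Ratios: A = 1151 / 757 ≈ 1.520; B = 547 / 350 ≈ 1.563; C = 929 / 764 ≈ 1.216; D = 1594 / 1186 ≈ 1.344.
|Δ from 1.414|: A 0.106; B 0.149; C 0.198; D 0.070.

D, A, B, C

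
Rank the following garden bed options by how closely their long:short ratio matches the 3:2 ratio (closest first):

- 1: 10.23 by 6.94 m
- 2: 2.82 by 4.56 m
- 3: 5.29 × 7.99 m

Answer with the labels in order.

1: 10.23/6.94 ≈ 1.474 → |1.474 − 1.500| = 0.026
2: 4.56/2.82 ≈ 1.617 → |1.617 − 1.500| = 0.117
3: 7.99/5.29 ≈ 1.510 → |1.510 − 1.500| = 0.010

3, 1, 2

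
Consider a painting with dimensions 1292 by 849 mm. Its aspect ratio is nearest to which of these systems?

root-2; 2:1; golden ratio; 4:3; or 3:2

3:2

Ratio = 1292 / 849 ≈ 1.522.
Distances: root-2 1.414 (Δ 0.108); 2:1 2.000 (Δ 0.478); golden ratio 1.618 (Δ 0.096); 4:3 1.333 (Δ 0.189); 3:2 1.500 (Δ 0.022).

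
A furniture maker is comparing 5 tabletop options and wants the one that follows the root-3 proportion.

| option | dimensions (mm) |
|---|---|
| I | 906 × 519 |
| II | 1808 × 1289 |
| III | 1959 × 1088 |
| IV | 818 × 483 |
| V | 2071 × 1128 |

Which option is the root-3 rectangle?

I

Target root-3 ≈ 1.732.
I: 1.746 (Δ0.014)  II: 1.403 (Δ0.329)  III: 1.801 (Δ0.069)  IV: 1.694 (Δ0.038)  V: 1.836 (Δ0.104)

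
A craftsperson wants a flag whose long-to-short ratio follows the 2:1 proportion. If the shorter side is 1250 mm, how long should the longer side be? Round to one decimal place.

2:1 = 2.00000.
Longer side = 1250 × 2.00000 ≈ 2500.000 → 2500.0 mm.

2500.0 mm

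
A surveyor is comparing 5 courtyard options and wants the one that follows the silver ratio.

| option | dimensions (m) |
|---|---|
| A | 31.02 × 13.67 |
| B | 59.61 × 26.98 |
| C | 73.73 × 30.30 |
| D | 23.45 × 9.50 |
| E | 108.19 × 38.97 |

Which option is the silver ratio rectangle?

C

Target silver ratio ≈ 2.414.
A: 2.269 (Δ0.145)  B: 2.209 (Δ0.205)  C: 2.433 (Δ0.019)  D: 2.468 (Δ0.054)  E: 2.776 (Δ0.362)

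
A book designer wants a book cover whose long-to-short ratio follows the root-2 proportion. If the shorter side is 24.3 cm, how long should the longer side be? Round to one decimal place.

34.4 cm

root-2 ≈ 1.41421.
Longer side = 24.3 × 1.41421 ≈ 34.365 → 34.4 cm.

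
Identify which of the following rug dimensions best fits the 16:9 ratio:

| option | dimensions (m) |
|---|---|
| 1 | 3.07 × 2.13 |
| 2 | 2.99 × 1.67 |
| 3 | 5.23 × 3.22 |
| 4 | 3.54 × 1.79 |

2

Ratios (long/short): 1 ≈ 1.441; 2 ≈ 1.790; 3 ≈ 1.624; 4 ≈ 1.978.
16:9 ≈ 1.778; option 2 is nearest (Δ 0.012).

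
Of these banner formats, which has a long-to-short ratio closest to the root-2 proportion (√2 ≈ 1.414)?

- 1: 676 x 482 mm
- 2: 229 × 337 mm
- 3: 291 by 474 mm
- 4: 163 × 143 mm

1

Ratios (long/short): 1 ≈ 1.402; 2 ≈ 1.472; 3 ≈ 1.629; 4 ≈ 1.140.
root-2 ≈ 1.414; option 1 is nearest (Δ 0.012).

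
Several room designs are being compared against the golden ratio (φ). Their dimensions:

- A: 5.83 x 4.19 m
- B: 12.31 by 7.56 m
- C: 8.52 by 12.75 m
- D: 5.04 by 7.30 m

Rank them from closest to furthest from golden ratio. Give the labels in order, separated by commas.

Ratios: A = 5.83 / 4.19 ≈ 1.391; B = 12.31 / 7.56 ≈ 1.628; C = 12.75 / 8.52 ≈ 1.496; D = 7.30 / 5.04 ≈ 1.448.
|Δ from 1.618|: A 0.227; B 0.010; C 0.122; D 0.170.

B, C, D, A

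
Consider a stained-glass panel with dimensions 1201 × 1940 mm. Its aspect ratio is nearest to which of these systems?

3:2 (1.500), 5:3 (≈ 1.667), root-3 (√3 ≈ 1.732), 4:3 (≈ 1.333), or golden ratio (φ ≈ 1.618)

golden ratio

1940/1201 ≈ 1.615. Nearest candidates are golden ratio (1.618, off by 0.003) and 5:3 (1.667, off by 0.052).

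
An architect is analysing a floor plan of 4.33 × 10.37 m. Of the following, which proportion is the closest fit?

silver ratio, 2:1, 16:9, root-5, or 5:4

Ratio = 10.37 / 4.33 ≈ 2.395.
Distances: silver ratio 2.414 (Δ 0.019); 2:1 2.000 (Δ 0.395); 16:9 1.778 (Δ 0.617); root-5 2.236 (Δ 0.159); 5:4 1.250 (Δ 1.145).

silver ratio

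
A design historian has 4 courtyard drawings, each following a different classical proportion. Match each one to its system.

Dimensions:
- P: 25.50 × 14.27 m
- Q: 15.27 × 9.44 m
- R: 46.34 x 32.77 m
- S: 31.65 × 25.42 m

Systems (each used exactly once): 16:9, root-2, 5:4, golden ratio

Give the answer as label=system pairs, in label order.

Ratios: P ≈ 1.787; Q ≈ 1.618; R ≈ 1.414; S ≈ 1.245.
Targets: 16:9 ≈ 1.778; root-2 ≈ 1.414; 5:4 ≈ 1.250; golden ratio ≈ 1.618.

P=16:9, Q=golden ratio, R=root-2, S=5:4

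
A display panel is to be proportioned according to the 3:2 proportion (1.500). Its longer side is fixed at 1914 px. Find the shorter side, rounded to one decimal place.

3:2 = 1.50000.
Shorter side = 1914 ÷ 1.50000 ≈ 1276.000 → 1276.0 px.

1276.0 px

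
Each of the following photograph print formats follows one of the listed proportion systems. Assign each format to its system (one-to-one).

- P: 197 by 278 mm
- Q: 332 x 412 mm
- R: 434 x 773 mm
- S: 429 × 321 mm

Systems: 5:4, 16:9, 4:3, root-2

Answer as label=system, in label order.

P=root-2, Q=5:4, R=16:9, S=4:3

Ratios: P ≈ 1.411; Q ≈ 1.241; R ≈ 1.781; S ≈ 1.336.
Targets: 5:4 ≈ 1.250; 16:9 ≈ 1.778; 4:3 ≈ 1.333; root-2 ≈ 1.414.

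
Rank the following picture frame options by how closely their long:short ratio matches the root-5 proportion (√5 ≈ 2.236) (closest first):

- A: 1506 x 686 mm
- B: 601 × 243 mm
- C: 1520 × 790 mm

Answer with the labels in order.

A, B, C

Ratios: A = 1506 / 686 ≈ 2.195; B = 601 / 243 ≈ 2.473; C = 1520 / 790 ≈ 1.924.
|Δ from 2.236|: A 0.041; B 0.237; C 0.312.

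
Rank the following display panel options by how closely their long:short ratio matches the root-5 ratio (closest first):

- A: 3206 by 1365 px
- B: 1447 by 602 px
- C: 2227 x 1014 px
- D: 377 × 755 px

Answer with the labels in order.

C, A, B, D

A: 3206/1365 ≈ 2.349 → |2.349 − 2.236| = 0.113
B: 1447/602 ≈ 2.404 → |2.404 − 2.236| = 0.168
C: 2227/1014 ≈ 2.196 → |2.196 − 2.236| = 0.040
D: 755/377 ≈ 2.003 → |2.003 − 2.236| = 0.233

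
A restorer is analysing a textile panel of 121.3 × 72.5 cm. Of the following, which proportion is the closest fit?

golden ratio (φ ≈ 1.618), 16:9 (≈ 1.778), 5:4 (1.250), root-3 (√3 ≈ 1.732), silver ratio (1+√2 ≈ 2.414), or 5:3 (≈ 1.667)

121.3/72.5 ≈ 1.673. Nearest candidates are 5:3 (1.667, off by 0.006) and golden ratio (1.618, off by 0.055).

5:3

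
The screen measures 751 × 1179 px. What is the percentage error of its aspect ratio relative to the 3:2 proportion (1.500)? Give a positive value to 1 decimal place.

4.7%

Ratio = 1179 / 751 ≈ 1.5699.
Ideal 3:2 = 1.5000. |1.5699 − 1.5000| / 1.5000 ≈ 4.66% → 4.7%.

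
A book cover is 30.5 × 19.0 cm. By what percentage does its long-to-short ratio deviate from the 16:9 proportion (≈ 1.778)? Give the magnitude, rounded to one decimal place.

Ratio = 30.5 / 19.0 ≈ 1.6053.
Ideal 16:9 ≈ 1.7778. |1.6053 − 1.7778| / 1.7778 ≈ 9.70% → 9.7%.

9.7%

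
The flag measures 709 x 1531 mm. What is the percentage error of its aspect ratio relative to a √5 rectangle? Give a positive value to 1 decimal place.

3.4%

Ratio = 1531 / 709 ≈ 2.1594.
Ideal root-5 ≈ 2.2361. |2.1594 − 2.2361| / 2.2361 ≈ 3.43% → 3.4%.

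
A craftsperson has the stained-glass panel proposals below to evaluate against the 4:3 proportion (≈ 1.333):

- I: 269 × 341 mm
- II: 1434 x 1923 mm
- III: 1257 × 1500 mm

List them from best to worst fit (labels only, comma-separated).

II, I, III

Ratios: I = 341 / 269 ≈ 1.268; II = 1923 / 1434 ≈ 1.341; III = 1500 / 1257 ≈ 1.193.
|Δ from 1.333|: I 0.065; II 0.008; III 0.140.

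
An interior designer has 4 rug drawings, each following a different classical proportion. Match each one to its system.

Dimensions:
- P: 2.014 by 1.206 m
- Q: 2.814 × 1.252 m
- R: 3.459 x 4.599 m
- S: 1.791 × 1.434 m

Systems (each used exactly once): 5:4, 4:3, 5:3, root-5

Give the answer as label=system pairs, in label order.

P = 2.014/1.206 ≈ 1.670 → 5:3 (1.667)
Q = 2.814/1.252 ≈ 2.248 → root-5 (2.236)
R = 4.599/3.459 ≈ 1.330 → 4:3 (1.333)
S = 1.791/1.434 ≈ 1.249 → 5:4 (1.250)

P=5:3, Q=root-5, R=4:3, S=5:4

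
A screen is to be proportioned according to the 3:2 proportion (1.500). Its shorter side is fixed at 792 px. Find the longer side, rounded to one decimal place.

3:2 = 1.50000.
Longer side = 792 × 1.50000 ≈ 1188.000 → 1188.0 px.

1188.0 px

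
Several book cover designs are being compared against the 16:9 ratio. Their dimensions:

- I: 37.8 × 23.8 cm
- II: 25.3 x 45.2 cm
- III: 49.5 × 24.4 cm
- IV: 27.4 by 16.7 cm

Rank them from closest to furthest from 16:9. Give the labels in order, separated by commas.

Ratios: I = 37.8 / 23.8 ≈ 1.588; II = 45.2 / 25.3 ≈ 1.787; III = 49.5 / 24.4 ≈ 2.029; IV = 27.4 / 16.7 ≈ 1.641.
|Δ from 1.778|: I 0.190; II 0.009; III 0.251; IV 0.137.

II, IV, I, III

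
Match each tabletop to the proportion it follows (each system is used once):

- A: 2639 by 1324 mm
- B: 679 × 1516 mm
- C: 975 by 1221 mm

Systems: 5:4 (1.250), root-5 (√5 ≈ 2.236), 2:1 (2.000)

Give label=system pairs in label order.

A=2:1, B=root-5, C=5:4

A = 2639/1324 ≈ 1.993 → 2:1 (2.000)
B = 1516/679 ≈ 2.233 → root-5 (2.236)
C = 1221/975 ≈ 1.252 → 5:4 (1.250)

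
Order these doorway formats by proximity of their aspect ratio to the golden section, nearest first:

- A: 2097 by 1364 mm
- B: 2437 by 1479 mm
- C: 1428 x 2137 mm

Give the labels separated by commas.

A: 2097/1364 ≈ 1.537 → |1.537 − 1.618| = 0.081
B: 2437/1479 ≈ 1.648 → |1.648 − 1.618| = 0.030
C: 2137/1428 ≈ 1.496 → |1.496 − 1.618| = 0.122

B, A, C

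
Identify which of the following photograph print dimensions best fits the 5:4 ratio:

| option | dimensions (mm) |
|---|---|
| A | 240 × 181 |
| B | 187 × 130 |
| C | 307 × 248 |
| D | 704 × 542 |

Target 5:4 ≈ 1.250.
A: 1.326 (Δ0.076)  B: 1.438 (Δ0.188)  C: 1.238 (Δ0.012)  D: 1.299 (Δ0.049)

C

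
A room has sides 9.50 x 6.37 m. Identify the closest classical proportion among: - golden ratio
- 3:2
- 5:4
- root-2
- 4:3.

Ratio = 9.50 / 6.37 ≈ 1.491.
Distances: golden ratio 1.618 (Δ 0.127); 3:2 1.500 (Δ 0.009); 5:4 1.250 (Δ 0.241); root-2 1.414 (Δ 0.077); 4:3 1.333 (Δ 0.158).

3:2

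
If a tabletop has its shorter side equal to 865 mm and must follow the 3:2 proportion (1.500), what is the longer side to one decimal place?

3:2 = 1.50000.
Longer side = 865 × 1.50000 ≈ 1297.500 → 1297.5 mm.

1297.5 mm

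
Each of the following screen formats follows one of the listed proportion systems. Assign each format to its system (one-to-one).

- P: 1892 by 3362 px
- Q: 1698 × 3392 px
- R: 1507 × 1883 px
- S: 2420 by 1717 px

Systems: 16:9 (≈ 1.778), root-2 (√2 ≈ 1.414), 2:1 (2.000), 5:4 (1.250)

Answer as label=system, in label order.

Ratios: P ≈ 1.777; Q ≈ 1.998; R ≈ 1.250; S ≈ 1.409.
Targets: 16:9 ≈ 1.778; root-2 ≈ 1.414; 2:1 ≈ 2.000; 5:4 ≈ 1.250.

P=16:9, Q=2:1, R=5:4, S=root-2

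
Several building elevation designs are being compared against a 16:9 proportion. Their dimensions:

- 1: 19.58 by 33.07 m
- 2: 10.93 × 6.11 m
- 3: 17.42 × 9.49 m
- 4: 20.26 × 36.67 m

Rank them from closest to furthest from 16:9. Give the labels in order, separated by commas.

2, 4, 3, 1

Ratios: 1 = 33.07 / 19.58 ≈ 1.689; 2 = 10.93 / 6.11 ≈ 1.789; 3 = 17.42 / 9.49 ≈ 1.836; 4 = 36.67 / 20.26 ≈ 1.810.
|Δ from 1.778|: 1 0.089; 2 0.011; 3 0.058; 4 0.032.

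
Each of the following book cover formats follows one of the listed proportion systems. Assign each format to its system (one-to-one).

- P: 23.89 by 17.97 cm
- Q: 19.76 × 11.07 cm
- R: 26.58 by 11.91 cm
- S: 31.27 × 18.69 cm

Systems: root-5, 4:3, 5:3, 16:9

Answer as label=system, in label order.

Ratios: P ≈ 1.329; Q ≈ 1.785; R ≈ 2.232; S ≈ 1.673.
Targets: root-5 ≈ 2.236; 4:3 ≈ 1.333; 5:3 ≈ 1.667; 16:9 ≈ 1.778.

P=4:3, Q=16:9, R=root-5, S=5:3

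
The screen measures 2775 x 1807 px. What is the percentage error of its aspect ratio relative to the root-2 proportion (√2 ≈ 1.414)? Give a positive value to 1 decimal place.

Ratio = 2775 / 1807 ≈ 1.5357.
Ideal root-2 ≈ 1.4142. |1.5357 − 1.4142| / 1.4142 ≈ 8.59% → 8.6%.

8.6%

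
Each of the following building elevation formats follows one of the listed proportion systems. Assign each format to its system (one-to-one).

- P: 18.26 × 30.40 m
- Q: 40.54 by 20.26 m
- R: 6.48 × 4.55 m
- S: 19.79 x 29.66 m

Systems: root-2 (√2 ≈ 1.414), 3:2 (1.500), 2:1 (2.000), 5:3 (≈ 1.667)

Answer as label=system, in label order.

P = 30.40/18.26 ≈ 1.665 → 5:3 (1.667)
Q = 40.54/20.26 ≈ 2.001 → 2:1 (2.000)
R = 6.48/4.55 ≈ 1.424 → root-2 (1.414)
S = 29.66/19.79 ≈ 1.499 → 3:2 (1.500)

P=5:3, Q=2:1, R=root-2, S=3:2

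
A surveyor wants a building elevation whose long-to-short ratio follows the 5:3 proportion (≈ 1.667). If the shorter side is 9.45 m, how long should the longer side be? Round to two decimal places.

15.75 m

5:3 ≈ 1.66667.
Longer side = 9.45 × 1.66667 ≈ 15.7500 → 15.75 m.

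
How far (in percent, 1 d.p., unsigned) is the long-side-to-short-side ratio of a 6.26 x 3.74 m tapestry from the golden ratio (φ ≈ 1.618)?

Ratio = 6.26 / 3.74 ≈ 1.6738.
Ideal golden ratio ≈ 1.6180. |1.6738 − 1.6180| / 1.6180 ≈ 3.45% → 3.4%.

3.4%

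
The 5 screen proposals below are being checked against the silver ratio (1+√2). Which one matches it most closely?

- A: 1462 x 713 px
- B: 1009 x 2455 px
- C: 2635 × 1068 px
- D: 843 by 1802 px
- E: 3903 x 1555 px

B

Target silver ratio ≈ 2.414.
A: 2.050 (Δ0.364)  B: 2.433 (Δ0.019)  C: 2.467 (Δ0.053)  D: 2.138 (Δ0.276)  E: 2.510 (Δ0.096)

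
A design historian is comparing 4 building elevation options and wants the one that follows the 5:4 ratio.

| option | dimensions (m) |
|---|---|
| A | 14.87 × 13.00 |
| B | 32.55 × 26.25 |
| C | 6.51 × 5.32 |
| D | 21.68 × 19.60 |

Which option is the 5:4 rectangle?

B

Ratios (long/short): A ≈ 1.144; B ≈ 1.240; C ≈ 1.224; D ≈ 1.106.
5:4 ≈ 1.250; option B is nearest (Δ 0.010).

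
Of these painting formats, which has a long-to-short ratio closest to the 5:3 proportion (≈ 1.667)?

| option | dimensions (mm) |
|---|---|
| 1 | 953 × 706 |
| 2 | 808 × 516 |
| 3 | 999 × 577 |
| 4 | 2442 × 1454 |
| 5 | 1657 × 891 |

4

Target 5:3 ≈ 1.667.
1: 1.350 (Δ0.317)  2: 1.566 (Δ0.101)  3: 1.731 (Δ0.064)  4: 1.680 (Δ0.013)  5: 1.860 (Δ0.193)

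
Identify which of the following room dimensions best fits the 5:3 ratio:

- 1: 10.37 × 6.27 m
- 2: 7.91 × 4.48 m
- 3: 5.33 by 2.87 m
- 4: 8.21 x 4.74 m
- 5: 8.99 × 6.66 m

Ratios (long/short): 1 ≈ 1.654; 2 ≈ 1.766; 3 ≈ 1.857; 4 ≈ 1.732; 5 ≈ 1.350.
5:3 ≈ 1.667; option 1 is nearest (Δ 0.013).

1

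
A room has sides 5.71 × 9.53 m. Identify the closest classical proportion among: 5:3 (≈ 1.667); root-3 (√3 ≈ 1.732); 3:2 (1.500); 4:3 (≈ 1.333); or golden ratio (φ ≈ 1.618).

5:3

9.53/5.71 ≈ 1.669. Nearest candidates are 5:3 (1.667, off by 0.002) and golden ratio (1.618, off by 0.051).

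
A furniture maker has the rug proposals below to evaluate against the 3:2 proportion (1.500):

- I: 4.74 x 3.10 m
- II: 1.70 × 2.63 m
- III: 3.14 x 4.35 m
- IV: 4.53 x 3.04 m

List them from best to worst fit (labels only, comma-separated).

I: 4.74/3.10 ≈ 1.529 → |1.529 − 1.500| = 0.029
II: 2.63/1.70 ≈ 1.547 → |1.547 − 1.500| = 0.047
III: 4.35/3.14 ≈ 1.385 → |1.385 − 1.500| = 0.115
IV: 4.53/3.04 ≈ 1.490 → |1.490 − 1.500| = 0.010

IV, I, II, III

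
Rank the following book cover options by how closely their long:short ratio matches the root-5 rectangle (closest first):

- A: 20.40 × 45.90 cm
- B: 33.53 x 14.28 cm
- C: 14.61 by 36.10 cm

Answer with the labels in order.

A: 45.90/20.40 ≈ 2.250 → |2.250 − 2.236| = 0.014
B: 33.53/14.28 ≈ 2.348 → |2.348 − 2.236| = 0.112
C: 36.10/14.61 ≈ 2.471 → |2.471 − 2.236| = 0.235

A, B, C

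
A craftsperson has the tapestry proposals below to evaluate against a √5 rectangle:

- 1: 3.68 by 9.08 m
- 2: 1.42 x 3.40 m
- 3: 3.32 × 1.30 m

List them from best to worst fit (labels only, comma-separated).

2, 1, 3

Ratios: 1 = 9.08 / 3.68 ≈ 2.467; 2 = 3.40 / 1.42 ≈ 2.394; 3 = 3.32 / 1.30 ≈ 2.554.
|Δ from 2.236|: 1 0.231; 2 0.158; 3 0.318.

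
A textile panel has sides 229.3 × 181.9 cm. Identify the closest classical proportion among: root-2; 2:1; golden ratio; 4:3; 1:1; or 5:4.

Ratio = 229.3 / 181.9 ≈ 1.261.
Distances: root-2 1.414 (Δ 0.153); 2:1 2.000 (Δ 0.739); golden ratio 1.618 (Δ 0.357); 4:3 1.333 (Δ 0.072); 1:1 1.000 (Δ 0.261); 5:4 1.250 (Δ 0.011).

5:4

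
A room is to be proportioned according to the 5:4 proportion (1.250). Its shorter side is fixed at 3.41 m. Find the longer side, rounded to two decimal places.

5:4 = 1.25000.
Longer side = 3.41 × 1.25000 ≈ 4.2625 → 4.26 m.

4.26 m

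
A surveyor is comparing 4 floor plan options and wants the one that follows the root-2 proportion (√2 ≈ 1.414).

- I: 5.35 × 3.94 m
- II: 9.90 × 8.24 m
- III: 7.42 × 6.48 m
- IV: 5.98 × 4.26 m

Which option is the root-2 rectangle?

IV

Target root-2 ≈ 1.414.
I: 1.358 (Δ0.056)  II: 1.201 (Δ0.213)  III: 1.145 (Δ0.269)  IV: 1.404 (Δ0.010)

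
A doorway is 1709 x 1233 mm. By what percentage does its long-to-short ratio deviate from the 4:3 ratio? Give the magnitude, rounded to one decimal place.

Ratio = 1709 / 1233 ≈ 1.3861.
Ideal 4:3 ≈ 1.3333. |1.3861 − 1.3333| / 1.3333 ≈ 3.96% → 4.0%.

4.0%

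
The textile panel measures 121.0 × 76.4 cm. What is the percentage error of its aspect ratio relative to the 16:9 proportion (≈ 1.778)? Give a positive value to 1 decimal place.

10.9%

Ratio = 121.0 / 76.4 ≈ 1.5838.
Ideal 16:9 ≈ 1.7778. |1.5838 − 1.7778| / 1.7778 ≈ 10.91% → 10.9%.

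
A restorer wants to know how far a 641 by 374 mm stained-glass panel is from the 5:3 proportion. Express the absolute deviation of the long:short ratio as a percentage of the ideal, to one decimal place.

Ratio = 641 / 374 ≈ 1.7139.
Ideal 5:3 ≈ 1.6667. |1.7139 − 1.6667| / 1.6667 ≈ 2.83% → 2.8%.

2.8%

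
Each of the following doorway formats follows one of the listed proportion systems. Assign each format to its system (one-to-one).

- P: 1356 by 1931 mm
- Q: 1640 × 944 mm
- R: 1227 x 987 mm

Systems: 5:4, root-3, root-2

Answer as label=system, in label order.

Ratios: P ≈ 1.424; Q ≈ 1.737; R ≈ 1.243.
Targets: 5:4 ≈ 1.250; root-3 ≈ 1.732; root-2 ≈ 1.414.

P=root-2, Q=root-3, R=5:4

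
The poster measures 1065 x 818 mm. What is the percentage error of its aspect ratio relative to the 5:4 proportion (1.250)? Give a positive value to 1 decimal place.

4.2%

Ratio = 1065 / 818 ≈ 1.3020.
Ideal 5:4 = 1.2500. |1.3020 − 1.2500| / 1.2500 ≈ 4.16% → 4.2%.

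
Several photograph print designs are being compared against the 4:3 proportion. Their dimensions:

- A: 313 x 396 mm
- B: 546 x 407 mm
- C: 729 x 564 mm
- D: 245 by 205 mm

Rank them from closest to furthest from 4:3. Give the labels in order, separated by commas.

B, C, A, D

A: 396/313 ≈ 1.265 → |1.265 − 1.333| = 0.068
B: 546/407 ≈ 1.342 → |1.342 − 1.333| = 0.009
C: 729/564 ≈ 1.293 → |1.293 − 1.333| = 0.040
D: 245/205 ≈ 1.195 → |1.195 − 1.333| = 0.138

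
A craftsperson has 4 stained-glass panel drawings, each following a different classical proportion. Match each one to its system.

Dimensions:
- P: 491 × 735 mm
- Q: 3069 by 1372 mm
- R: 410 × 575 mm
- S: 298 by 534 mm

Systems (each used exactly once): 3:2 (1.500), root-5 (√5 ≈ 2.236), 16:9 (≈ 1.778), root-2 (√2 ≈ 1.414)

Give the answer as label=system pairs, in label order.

Ratios: P ≈ 1.497; Q ≈ 2.237; R ≈ 1.402; S ≈ 1.792.
Targets: 3:2 ≈ 1.500; root-5 ≈ 2.236; 16:9 ≈ 1.778; root-2 ≈ 1.414.

P=3:2, Q=root-5, R=root-2, S=16:9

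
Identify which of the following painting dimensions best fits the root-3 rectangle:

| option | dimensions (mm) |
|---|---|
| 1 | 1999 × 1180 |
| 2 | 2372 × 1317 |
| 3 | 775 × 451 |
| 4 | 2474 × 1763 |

Target root-3 ≈ 1.732.
1: 1.694 (Δ0.038)  2: 1.801 (Δ0.069)  3: 1.718 (Δ0.014)  4: 1.403 (Δ0.329)

3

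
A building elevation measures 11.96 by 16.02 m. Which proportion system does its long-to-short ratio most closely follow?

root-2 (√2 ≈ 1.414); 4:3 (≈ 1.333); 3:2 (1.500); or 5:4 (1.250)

Ratio = 16.02 / 11.96 ≈ 1.339.
Distances: root-2 1.414 (Δ 0.075); 4:3 1.333 (Δ 0.006); 3:2 1.500 (Δ 0.161); 5:4 1.250 (Δ 0.089).

4:3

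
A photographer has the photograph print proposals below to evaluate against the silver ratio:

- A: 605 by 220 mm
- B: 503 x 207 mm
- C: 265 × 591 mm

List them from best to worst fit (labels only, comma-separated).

B, C, A

Ratios: A = 605 / 220 ≈ 2.750; B = 503 / 207 ≈ 2.430; C = 591 / 265 ≈ 2.230.
|Δ from 2.414|: A 0.336; B 0.016; C 0.184.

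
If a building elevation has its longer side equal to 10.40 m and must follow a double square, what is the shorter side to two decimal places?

5.20 m

2:1 = 2.00000.
Shorter side = 10.40 ÷ 2.00000 ≈ 5.2000 → 5.20 m.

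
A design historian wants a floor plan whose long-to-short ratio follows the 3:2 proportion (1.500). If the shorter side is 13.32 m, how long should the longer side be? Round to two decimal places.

3:2 = 1.50000.
Longer side = 13.32 × 1.50000 ≈ 19.9800 → 19.98 m.

19.98 m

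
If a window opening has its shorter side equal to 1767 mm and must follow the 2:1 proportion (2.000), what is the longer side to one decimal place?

2:1 = 2.00000.
Longer side = 1767 × 2.00000 ≈ 3534.000 → 3534.0 mm.

3534.0 mm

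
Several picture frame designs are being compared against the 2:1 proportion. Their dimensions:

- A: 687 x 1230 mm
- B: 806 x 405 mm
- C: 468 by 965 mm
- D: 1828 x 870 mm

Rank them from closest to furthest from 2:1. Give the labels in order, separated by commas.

B, C, D, A

A: 1230/687 ≈ 1.790 → |1.790 − 2.000| = 0.210
B: 806/405 ≈ 1.990 → |1.990 − 2.000| = 0.010
C: 965/468 ≈ 2.062 → |2.062 − 2.000| = 0.062
D: 1828/870 ≈ 2.101 → |2.101 − 2.000| = 0.101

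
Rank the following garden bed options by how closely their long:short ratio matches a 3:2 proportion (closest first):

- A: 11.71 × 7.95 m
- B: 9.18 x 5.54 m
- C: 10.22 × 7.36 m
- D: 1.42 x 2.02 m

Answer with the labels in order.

A, D, C, B

Ratios: A = 11.71 / 7.95 ≈ 1.473; B = 9.18 / 5.54 ≈ 1.657; C = 10.22 / 7.36 ≈ 1.389; D = 2.02 / 1.42 ≈ 1.423.
|Δ from 1.500|: A 0.027; B 0.157; C 0.111; D 0.077.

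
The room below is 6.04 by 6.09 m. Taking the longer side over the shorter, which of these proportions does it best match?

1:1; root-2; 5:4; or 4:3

6.09/6.04 ≈ 1.008. Nearest candidates are 1:1 (1.000, off by 0.008) and 5:4 (1.250, off by 0.242).

1:1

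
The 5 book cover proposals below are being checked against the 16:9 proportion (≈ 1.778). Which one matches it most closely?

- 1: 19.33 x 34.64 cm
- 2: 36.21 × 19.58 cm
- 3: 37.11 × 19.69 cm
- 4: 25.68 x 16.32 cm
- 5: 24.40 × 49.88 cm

Ratios (long/short): 1 ≈ 1.792; 2 ≈ 1.849; 3 ≈ 1.885; 4 ≈ 1.574; 5 ≈ 2.044.
16:9 ≈ 1.778; option 1 is nearest (Δ 0.014).

1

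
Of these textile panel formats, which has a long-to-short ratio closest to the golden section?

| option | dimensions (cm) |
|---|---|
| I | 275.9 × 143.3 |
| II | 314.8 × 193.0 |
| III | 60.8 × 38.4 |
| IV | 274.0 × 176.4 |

Target golden ratio ≈ 1.618.
I: 1.925 (Δ0.307)  II: 1.631 (Δ0.013)  III: 1.583 (Δ0.035)  IV: 1.553 (Δ0.065)

II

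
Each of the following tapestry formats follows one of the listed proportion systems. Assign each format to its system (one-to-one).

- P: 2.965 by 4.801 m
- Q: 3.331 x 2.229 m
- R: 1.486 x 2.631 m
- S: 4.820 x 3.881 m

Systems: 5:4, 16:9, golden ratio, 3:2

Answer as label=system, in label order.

Ratios: P ≈ 1.619; Q ≈ 1.494; R ≈ 1.771; S ≈ 1.242.
Targets: 5:4 ≈ 1.250; 16:9 ≈ 1.778; golden ratio ≈ 1.618; 3:2 ≈ 1.500.

P=golden ratio, Q=3:2, R=16:9, S=5:4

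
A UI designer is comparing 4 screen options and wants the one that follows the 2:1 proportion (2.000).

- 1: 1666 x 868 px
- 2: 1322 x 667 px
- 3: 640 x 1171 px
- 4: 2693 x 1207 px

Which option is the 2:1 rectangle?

2

Ratios (long/short): 1 ≈ 1.919; 2 ≈ 1.982; 3 ≈ 1.830; 4 ≈ 2.231.
2:1 ≈ 2.000; option 2 is nearest (Δ 0.018).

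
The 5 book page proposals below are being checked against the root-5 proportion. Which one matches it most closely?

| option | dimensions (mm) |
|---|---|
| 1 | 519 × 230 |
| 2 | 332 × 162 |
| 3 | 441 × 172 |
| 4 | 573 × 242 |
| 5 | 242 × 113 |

Ratios (long/short): 1 ≈ 2.257; 2 ≈ 2.049; 3 ≈ 2.564; 4 ≈ 2.368; 5 ≈ 2.142.
root-5 ≈ 2.236; option 1 is nearest (Δ 0.021).

1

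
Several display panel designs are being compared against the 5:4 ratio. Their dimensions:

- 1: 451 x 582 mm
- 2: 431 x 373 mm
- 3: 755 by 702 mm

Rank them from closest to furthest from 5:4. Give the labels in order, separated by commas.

1: 582/451 ≈ 1.290 → |1.290 − 1.250| = 0.040
2: 431/373 ≈ 1.155 → |1.155 − 1.250| = 0.095
3: 755/702 ≈ 1.075 → |1.075 − 1.250| = 0.175

1, 2, 3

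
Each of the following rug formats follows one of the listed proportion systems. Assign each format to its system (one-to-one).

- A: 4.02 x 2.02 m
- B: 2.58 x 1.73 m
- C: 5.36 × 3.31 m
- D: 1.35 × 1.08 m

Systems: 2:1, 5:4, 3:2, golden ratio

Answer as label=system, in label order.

Ratios: A ≈ 1.990; B ≈ 1.491; C ≈ 1.619; D ≈ 1.250.
Targets: 2:1 ≈ 2.000; 5:4 ≈ 1.250; 3:2 ≈ 1.500; golden ratio ≈ 1.618.

A=2:1, B=3:2, C=golden ratio, D=5:4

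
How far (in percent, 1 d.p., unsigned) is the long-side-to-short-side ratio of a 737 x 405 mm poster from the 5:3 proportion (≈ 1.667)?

9.2%

Ratio = 737 / 405 ≈ 1.8198.
Ideal 5:3 ≈ 1.6667. |1.8198 − 1.6667| / 1.6667 ≈ 9.19% → 9.2%.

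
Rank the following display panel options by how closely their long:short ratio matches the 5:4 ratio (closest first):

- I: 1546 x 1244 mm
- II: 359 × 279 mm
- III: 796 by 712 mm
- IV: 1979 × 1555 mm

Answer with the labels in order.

I, IV, II, III

I: 1546/1244 ≈ 1.243 → |1.243 − 1.250| = 0.007
II: 359/279 ≈ 1.287 → |1.287 − 1.250| = 0.037
III: 796/712 ≈ 1.118 → |1.118 − 1.250| = 0.132
IV: 1979/1555 ≈ 1.273 → |1.273 − 1.250| = 0.023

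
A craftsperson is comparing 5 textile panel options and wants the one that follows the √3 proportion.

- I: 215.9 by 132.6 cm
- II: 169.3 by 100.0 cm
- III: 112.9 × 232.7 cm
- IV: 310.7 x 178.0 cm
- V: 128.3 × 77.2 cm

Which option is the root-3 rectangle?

IV

Target root-3 ≈ 1.732.
I: 1.628 (Δ0.104)  II: 1.693 (Δ0.039)  III: 2.061 (Δ0.329)  IV: 1.746 (Δ0.014)  V: 1.662 (Δ0.070)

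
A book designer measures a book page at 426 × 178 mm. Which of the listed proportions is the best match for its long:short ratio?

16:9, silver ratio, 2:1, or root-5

silver ratio

426/178 ≈ 2.393. Nearest candidates are silver ratio (2.414, off by 0.021) and root-5 (2.236, off by 0.157).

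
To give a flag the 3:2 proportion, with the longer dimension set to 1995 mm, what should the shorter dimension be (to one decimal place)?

3:2 = 1.50000.
Shorter side = 1995 ÷ 1.50000 ≈ 1330.000 → 1330.0 mm.

1330.0 mm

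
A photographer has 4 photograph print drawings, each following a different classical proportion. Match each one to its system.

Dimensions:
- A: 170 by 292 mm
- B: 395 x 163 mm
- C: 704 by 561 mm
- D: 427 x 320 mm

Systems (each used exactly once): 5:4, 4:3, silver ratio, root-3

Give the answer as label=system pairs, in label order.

A=root-3, B=silver ratio, C=5:4, D=4:3

Ratios: A ≈ 1.718; B ≈ 2.423; C ≈ 1.255; D ≈ 1.334.
Targets: 5:4 ≈ 1.250; 4:3 ≈ 1.333; silver ratio ≈ 2.414; root-3 ≈ 1.732.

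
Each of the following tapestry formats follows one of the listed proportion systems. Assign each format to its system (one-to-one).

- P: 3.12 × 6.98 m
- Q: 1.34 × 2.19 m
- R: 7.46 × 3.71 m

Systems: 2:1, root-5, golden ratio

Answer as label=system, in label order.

Ratios: P ≈ 2.237; Q ≈ 1.634; R ≈ 2.011.
Targets: 2:1 ≈ 2.000; root-5 ≈ 2.236; golden ratio ≈ 1.618.

P=root-5, Q=golden ratio, R=2:1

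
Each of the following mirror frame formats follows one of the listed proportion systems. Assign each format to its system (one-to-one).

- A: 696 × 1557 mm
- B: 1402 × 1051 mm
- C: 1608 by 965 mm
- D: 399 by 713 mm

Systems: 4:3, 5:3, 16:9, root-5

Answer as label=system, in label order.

A=root-5, B=4:3, C=5:3, D=16:9

A = 1557/696 ≈ 2.237 → root-5 (2.236)
B = 1402/1051 ≈ 1.334 → 4:3 (1.333)
C = 1608/965 ≈ 1.666 → 5:3 (1.667)
D = 713/399 ≈ 1.787 → 16:9 (1.778)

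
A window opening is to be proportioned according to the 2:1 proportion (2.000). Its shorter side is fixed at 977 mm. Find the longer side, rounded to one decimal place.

1954.0 mm

2:1 = 2.00000.
Longer side = 977 × 2.00000 ≈ 1954.000 → 1954.0 mm.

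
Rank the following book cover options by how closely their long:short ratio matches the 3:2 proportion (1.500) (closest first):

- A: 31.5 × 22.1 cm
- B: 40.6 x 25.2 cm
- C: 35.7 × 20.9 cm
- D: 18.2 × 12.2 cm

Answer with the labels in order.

D, A, B, C

Ratios: A = 31.5 / 22.1 ≈ 1.425; B = 40.6 / 25.2 ≈ 1.611; C = 35.7 / 20.9 ≈ 1.708; D = 18.2 / 12.2 ≈ 1.492.
|Δ from 1.500|: A 0.075; B 0.111; C 0.208; D 0.008.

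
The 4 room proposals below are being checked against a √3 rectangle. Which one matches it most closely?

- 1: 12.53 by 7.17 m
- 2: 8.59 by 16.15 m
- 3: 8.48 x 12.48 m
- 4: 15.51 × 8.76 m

1

Target root-3 ≈ 1.732.
1: 1.748 (Δ0.016)  2: 1.880 (Δ0.148)  3: 1.472 (Δ0.260)  4: 1.771 (Δ0.039)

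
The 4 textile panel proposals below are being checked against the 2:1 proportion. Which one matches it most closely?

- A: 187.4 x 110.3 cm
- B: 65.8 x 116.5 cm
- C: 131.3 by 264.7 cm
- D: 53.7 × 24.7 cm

C

Ratios (long/short): A ≈ 1.699; B ≈ 1.771; C ≈ 2.016; D ≈ 2.174.
2:1 ≈ 2.000; option C is nearest (Δ 0.016).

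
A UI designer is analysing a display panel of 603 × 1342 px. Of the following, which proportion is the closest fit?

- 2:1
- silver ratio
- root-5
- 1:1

Ratio = 1342 / 603 ≈ 2.226.
Distances: 2:1 2.000 (Δ 0.226); silver ratio 2.414 (Δ 0.188); root-5 2.236 (Δ 0.010); 1:1 1.000 (Δ 1.226).

root-5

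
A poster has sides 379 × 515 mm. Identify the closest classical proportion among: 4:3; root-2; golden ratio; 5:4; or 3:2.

4:3

Ratio = 515 / 379 ≈ 1.359.
Distances: 4:3 1.333 (Δ 0.026); root-2 1.414 (Δ 0.055); golden ratio 1.618 (Δ 0.259); 5:4 1.250 (Δ 0.109); 3:2 1.500 (Δ 0.141).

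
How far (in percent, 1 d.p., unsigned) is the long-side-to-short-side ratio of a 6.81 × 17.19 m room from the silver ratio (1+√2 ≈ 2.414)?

Ratio = 17.19 / 6.81 ≈ 2.5242.
Ideal silver ratio ≈ 2.4142. |2.5242 − 2.4142| / 2.4142 ≈ 4.56% → 4.6%.

4.6%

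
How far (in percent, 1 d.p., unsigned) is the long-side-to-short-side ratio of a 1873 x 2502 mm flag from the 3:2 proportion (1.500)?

Ratio = 2502 / 1873 ≈ 1.3358.
Ideal 3:2 = 1.5000. |1.3358 − 1.5000| / 1.5000 ≈ 10.95% → 10.9%.

10.9%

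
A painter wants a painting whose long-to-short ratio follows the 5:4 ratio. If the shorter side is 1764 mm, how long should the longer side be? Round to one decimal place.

2205.0 mm

5:4 = 1.25000.
Longer side = 1764 × 1.25000 ≈ 2205.000 → 2205.0 mm.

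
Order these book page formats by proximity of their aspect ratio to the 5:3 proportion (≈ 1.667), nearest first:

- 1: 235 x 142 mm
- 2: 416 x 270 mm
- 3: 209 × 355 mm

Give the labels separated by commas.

1, 3, 2

Ratios: 1 = 235 / 142 ≈ 1.655; 2 = 416 / 270 ≈ 1.541; 3 = 355 / 209 ≈ 1.699.
|Δ from 1.667|: 1 0.012; 2 0.126; 3 0.032.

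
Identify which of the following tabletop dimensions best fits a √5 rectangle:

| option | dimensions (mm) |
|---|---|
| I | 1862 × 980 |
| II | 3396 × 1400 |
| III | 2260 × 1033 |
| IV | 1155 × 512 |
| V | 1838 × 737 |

IV

Ratios (long/short): I ≈ 1.900; II ≈ 2.426; III ≈ 2.188; IV ≈ 2.256; V ≈ 2.494.
root-5 ≈ 2.236; option IV is nearest (Δ 0.020).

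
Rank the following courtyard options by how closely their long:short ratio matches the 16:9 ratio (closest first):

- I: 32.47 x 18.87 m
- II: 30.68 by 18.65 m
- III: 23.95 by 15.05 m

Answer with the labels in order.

I, II, III

Ratios: I = 32.47 / 18.87 ≈ 1.721; II = 30.68 / 18.65 ≈ 1.645; III = 23.95 / 15.05 ≈ 1.591.
|Δ from 1.778|: I 0.057; II 0.133; III 0.187.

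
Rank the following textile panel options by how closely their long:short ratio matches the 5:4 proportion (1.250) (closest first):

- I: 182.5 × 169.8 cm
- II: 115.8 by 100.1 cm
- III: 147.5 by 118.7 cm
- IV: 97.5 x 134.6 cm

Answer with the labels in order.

Ratios: I = 182.5 / 169.8 ≈ 1.075; II = 115.8 / 100.1 ≈ 1.157; III = 147.5 / 118.7 ≈ 1.243; IV = 134.6 / 97.5 ≈ 1.381.
|Δ from 1.250|: I 0.175; II 0.093; III 0.007; IV 0.131.

III, II, IV, I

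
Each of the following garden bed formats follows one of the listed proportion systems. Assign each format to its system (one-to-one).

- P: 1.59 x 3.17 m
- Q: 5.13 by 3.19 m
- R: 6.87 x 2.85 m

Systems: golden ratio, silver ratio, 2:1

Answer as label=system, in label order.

P=2:1, Q=golden ratio, R=silver ratio

Ratios: P ≈ 1.994; Q ≈ 1.608; R ≈ 2.411.
Targets: golden ratio ≈ 1.618; silver ratio ≈ 2.414; 2:1 ≈ 2.000.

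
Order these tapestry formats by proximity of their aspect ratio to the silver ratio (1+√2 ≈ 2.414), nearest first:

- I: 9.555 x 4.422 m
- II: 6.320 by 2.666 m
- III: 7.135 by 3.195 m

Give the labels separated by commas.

II, III, I

I: 9.555/4.422 ≈ 2.161 → |2.161 − 2.414| = 0.253
II: 6.320/2.666 ≈ 2.371 → |2.371 − 2.414| = 0.043
III: 7.135/3.195 ≈ 2.233 → |2.233 − 2.414| = 0.181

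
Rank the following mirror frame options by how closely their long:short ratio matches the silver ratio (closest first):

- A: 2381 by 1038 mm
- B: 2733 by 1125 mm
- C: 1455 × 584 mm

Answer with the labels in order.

B, C, A

A: 2381/1038 ≈ 2.294 → |2.294 − 2.414| = 0.120
B: 2733/1125 ≈ 2.429 → |2.429 − 2.414| = 0.015
C: 1455/584 ≈ 2.491 → |2.491 − 2.414| = 0.077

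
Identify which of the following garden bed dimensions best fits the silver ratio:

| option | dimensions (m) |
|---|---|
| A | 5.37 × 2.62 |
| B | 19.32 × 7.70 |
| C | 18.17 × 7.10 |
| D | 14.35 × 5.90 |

Target silver ratio ≈ 2.414.
A: 2.050 (Δ0.364)  B: 2.509 (Δ0.095)  C: 2.559 (Δ0.145)  D: 2.432 (Δ0.018)

D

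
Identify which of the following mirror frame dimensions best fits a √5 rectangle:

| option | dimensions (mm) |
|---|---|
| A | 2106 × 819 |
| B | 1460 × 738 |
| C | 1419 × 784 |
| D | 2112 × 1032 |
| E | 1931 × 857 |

E

Ratios (long/short): A ≈ 2.571; B ≈ 1.978; C ≈ 1.810; D ≈ 2.047; E ≈ 2.253.
root-5 ≈ 2.236; option E is nearest (Δ 0.017).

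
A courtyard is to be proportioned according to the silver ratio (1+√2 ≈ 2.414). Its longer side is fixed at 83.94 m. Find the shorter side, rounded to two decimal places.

34.77 m

silver ratio ≈ 2.41421.
Shorter side = 83.94 ÷ 2.41421 ≈ 34.7691 → 34.77 m.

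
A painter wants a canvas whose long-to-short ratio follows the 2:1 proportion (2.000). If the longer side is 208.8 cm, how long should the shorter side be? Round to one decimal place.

104.4 cm

2:1 = 2.00000.
Shorter side = 208.8 ÷ 2.00000 ≈ 104.400 → 104.4 cm.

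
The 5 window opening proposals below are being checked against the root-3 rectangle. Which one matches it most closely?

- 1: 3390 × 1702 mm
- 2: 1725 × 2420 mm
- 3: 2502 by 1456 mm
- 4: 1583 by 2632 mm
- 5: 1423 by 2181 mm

Ratios (long/short): 1 ≈ 1.992; 2 ≈ 1.403; 3 ≈ 1.718; 4 ≈ 1.663; 5 ≈ 1.533.
root-3 ≈ 1.732; option 3 is nearest (Δ 0.014).

3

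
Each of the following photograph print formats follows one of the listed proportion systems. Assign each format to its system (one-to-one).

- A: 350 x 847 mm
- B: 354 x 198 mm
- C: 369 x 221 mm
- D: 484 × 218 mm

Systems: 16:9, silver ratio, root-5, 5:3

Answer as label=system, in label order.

Ratios: A ≈ 2.420; B ≈ 1.788; C ≈ 1.670; D ≈ 2.220.
Targets: 16:9 ≈ 1.778; silver ratio ≈ 2.414; root-5 ≈ 2.236; 5:3 ≈ 1.667.

A=silver ratio, B=16:9, C=5:3, D=root-5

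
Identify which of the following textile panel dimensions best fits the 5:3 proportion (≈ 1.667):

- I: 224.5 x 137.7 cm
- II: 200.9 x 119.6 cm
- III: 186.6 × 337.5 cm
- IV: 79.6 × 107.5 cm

Ratios (long/short): I ≈ 1.630; II ≈ 1.680; III ≈ 1.809; IV ≈ 1.351.
5:3 ≈ 1.667; option II is nearest (Δ 0.013).

II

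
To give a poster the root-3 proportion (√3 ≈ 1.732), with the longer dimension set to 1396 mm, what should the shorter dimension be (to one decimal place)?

806.0 mm

root-3 ≈ 1.73205.
Shorter side = 1396 ÷ 1.73205 ≈ 805.981 → 806.0 mm.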